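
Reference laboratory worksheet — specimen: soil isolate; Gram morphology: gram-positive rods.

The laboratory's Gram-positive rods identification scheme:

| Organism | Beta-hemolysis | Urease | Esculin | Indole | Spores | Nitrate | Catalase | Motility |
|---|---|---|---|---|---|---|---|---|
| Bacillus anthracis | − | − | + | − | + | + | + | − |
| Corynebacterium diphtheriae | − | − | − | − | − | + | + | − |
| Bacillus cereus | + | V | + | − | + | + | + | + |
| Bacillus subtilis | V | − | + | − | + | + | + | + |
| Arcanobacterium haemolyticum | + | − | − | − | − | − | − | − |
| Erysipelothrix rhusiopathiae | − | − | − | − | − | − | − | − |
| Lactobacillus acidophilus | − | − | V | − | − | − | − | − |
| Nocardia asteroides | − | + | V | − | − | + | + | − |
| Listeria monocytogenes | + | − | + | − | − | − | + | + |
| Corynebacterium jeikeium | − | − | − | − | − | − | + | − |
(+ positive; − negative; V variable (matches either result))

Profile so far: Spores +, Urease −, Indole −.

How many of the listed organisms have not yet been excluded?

3

Spores +: excludes 7 organisms — 3 left.
Indole −: all 3 remaining candidates are consistent.
Urease −: all 3 remaining candidates are consistent.
Still consistent: Bacillus anthracis, Bacillus cereus, Bacillus subtilis.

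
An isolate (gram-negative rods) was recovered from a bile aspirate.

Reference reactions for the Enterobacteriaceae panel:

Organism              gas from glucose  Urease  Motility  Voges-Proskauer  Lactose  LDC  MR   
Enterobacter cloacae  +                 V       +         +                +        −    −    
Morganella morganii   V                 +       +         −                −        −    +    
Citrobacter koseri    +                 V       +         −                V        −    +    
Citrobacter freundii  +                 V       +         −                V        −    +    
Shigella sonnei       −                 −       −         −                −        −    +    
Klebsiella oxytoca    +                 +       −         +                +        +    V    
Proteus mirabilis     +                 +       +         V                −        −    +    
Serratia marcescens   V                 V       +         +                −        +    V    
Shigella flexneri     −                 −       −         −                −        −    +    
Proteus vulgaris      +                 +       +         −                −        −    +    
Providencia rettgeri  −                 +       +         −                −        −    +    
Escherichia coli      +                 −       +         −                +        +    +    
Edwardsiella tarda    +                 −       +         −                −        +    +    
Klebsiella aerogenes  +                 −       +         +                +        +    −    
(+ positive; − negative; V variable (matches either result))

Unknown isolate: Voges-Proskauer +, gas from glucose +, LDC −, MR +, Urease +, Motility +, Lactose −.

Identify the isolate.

Proteus mirabilis

Voges-Proskauer +: excludes 9 organisms — 5 left.
Motility +: excludes Klebsiella oxytoca — 4 left.
MR +: excludes Enterobacter cloacae, Klebsiella aerogenes — 2 left.
gas from glucose +: all 2 remaining candidates are consistent.
Lactose −: all 2 remaining candidates are consistent.
Urease +: all 2 remaining candidates are consistent.
LDC −: excludes Serratia marcescens — 1 left.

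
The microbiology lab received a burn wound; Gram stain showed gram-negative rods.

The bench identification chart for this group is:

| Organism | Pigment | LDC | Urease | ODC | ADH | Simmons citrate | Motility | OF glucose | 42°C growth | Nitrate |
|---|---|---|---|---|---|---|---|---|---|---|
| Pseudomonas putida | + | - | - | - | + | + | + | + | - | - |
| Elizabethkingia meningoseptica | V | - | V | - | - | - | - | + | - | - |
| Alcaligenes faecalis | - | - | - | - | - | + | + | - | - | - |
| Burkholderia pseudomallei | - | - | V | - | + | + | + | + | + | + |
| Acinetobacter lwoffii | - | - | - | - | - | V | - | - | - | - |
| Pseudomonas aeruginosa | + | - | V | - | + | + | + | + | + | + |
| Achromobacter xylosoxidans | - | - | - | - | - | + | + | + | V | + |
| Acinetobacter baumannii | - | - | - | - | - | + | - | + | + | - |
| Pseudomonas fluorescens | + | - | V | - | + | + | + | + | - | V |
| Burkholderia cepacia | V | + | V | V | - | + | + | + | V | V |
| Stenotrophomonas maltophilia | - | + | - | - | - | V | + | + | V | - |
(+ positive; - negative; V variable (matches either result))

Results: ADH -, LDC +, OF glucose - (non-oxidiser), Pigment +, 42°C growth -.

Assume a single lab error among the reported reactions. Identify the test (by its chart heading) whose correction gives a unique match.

OF glucose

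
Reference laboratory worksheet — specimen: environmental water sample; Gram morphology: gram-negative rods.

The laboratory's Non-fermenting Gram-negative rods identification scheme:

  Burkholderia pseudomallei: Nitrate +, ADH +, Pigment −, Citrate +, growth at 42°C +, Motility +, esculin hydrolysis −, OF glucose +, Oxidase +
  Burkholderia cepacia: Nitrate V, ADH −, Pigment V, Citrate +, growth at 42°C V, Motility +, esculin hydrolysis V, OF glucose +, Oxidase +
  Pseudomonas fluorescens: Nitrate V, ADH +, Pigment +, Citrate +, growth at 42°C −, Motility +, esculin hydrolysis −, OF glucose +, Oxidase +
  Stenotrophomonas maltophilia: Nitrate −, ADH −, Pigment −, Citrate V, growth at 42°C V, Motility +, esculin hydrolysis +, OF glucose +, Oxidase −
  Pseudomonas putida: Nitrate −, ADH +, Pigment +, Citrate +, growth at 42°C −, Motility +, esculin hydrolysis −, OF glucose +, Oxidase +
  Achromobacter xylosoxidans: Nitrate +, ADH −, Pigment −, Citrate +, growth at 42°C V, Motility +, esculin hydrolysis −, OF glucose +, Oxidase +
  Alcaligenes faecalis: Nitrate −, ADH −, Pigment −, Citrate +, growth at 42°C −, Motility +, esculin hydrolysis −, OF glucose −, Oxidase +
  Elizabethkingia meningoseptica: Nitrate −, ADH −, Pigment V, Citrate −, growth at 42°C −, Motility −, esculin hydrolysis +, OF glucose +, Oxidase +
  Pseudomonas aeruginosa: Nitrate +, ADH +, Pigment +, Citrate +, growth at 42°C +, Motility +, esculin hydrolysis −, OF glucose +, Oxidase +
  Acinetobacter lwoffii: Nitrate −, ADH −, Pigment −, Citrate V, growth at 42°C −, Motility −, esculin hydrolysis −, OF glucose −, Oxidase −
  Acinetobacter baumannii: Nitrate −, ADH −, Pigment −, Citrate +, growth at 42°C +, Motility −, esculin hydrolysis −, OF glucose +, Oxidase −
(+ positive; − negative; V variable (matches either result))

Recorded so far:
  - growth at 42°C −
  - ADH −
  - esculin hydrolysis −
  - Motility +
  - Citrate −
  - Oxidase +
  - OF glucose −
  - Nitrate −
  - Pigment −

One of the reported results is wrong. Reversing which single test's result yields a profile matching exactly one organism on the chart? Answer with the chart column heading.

Citrate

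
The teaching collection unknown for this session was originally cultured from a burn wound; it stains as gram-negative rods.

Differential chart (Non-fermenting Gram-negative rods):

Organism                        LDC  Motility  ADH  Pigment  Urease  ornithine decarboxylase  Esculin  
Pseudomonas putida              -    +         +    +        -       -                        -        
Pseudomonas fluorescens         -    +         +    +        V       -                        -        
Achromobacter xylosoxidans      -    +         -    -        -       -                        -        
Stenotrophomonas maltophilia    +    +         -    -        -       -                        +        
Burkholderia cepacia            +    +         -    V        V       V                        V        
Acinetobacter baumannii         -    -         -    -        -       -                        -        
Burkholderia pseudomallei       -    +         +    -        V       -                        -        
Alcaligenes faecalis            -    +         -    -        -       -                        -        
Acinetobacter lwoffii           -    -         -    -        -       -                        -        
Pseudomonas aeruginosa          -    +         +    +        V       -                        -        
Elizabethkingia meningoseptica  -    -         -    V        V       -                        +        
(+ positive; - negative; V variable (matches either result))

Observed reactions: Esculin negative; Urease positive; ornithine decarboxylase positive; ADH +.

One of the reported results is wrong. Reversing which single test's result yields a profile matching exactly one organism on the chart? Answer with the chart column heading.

As reported, no row in the chart matches all 4 reactions.
Reversing Urease → still no organism matches.
Reversing Esculin → still no organism matches.
Reversing ADH (to -) → unique match: Burkholderia cepacia.
Reversing ornithine decarboxylase → 3 organisms match (not unique).

ADH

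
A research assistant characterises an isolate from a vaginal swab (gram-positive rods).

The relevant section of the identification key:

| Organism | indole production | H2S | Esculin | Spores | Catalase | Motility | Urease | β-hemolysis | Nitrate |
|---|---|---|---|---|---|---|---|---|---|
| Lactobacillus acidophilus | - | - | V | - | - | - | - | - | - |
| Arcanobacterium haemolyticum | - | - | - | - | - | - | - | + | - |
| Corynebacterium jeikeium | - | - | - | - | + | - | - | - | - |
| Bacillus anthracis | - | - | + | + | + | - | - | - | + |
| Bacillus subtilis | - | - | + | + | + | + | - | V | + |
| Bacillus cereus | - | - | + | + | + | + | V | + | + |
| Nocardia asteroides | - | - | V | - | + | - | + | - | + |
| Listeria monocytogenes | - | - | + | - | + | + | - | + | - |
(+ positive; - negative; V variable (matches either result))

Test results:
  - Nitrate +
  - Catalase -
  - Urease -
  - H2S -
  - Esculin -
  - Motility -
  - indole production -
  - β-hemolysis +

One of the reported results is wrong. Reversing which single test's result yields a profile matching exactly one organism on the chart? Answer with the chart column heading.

Nitrate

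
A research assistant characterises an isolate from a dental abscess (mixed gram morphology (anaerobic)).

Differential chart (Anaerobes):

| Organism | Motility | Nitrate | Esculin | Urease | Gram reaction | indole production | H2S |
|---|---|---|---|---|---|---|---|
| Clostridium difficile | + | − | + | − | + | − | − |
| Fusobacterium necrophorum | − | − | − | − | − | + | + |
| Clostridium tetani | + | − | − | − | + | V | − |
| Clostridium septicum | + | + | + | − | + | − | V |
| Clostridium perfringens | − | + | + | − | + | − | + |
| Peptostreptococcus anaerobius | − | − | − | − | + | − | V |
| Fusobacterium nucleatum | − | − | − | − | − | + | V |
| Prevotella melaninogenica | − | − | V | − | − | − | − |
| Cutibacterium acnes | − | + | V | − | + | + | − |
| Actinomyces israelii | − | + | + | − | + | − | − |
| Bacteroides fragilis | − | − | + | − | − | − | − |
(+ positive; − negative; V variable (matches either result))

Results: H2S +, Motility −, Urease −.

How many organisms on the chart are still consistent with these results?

4

Urease −: all 11 remaining candidates are consistent.
Motility −: excludes Clostridium difficile, Clostridium tetani, Clostridium septicum — 8 left.
H2S +: excludes Prevotella melaninogenica, Cutibacterium acnes, Actinomyces israelii, Bacteroides fragilis — 4 left.
Still consistent: Clostridium perfringens, Fusobacterium necrophorum, Fusobacterium nucleatum, Peptostreptococcus anaerobius.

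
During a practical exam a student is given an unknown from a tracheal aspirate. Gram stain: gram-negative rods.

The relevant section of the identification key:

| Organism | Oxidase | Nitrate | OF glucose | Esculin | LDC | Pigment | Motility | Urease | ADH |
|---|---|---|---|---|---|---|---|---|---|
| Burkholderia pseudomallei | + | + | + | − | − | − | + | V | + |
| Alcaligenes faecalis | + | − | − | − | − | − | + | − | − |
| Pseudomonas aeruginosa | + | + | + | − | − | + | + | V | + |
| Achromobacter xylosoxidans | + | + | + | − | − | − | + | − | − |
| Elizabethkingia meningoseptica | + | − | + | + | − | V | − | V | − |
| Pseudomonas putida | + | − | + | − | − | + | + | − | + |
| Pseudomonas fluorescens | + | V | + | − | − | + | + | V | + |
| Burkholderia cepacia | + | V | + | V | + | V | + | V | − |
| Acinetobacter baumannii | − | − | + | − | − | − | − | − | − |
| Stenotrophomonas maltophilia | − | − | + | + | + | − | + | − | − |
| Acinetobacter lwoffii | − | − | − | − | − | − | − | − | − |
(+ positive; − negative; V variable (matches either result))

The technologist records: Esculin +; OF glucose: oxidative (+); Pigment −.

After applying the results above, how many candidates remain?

3

Esculin +: excludes 8 organisms — 3 left.
Pigment −: all 3 remaining candidates are consistent.
OF glucose +: all 3 remaining candidates are consistent.
Still consistent: Burkholderia cepacia, Elizabethkingia meningoseptica, Stenotrophomonas maltophilia.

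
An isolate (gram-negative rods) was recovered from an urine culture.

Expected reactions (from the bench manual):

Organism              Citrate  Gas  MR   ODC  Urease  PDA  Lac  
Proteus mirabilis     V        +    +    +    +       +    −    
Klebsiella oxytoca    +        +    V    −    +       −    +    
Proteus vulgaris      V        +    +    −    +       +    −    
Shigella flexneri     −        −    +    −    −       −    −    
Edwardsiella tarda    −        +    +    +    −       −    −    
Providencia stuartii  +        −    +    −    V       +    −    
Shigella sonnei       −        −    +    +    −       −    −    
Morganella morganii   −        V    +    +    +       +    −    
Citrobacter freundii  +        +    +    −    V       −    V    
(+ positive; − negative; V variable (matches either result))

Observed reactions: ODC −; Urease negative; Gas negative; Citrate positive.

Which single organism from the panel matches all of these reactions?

Urease −: excludes Proteus mirabilis, Klebsiella oxytoca, Proteus vulgaris, Morganella morganii — 5 left.
Citrate +: excludes Shigella flexneri, Edwardsiella tarda, Shigella sonnei — 2 left.
Gas −: excludes Citrobacter freundii — 1 left.
ODC −: the one remaining candidate is consistent.

Providencia stuartii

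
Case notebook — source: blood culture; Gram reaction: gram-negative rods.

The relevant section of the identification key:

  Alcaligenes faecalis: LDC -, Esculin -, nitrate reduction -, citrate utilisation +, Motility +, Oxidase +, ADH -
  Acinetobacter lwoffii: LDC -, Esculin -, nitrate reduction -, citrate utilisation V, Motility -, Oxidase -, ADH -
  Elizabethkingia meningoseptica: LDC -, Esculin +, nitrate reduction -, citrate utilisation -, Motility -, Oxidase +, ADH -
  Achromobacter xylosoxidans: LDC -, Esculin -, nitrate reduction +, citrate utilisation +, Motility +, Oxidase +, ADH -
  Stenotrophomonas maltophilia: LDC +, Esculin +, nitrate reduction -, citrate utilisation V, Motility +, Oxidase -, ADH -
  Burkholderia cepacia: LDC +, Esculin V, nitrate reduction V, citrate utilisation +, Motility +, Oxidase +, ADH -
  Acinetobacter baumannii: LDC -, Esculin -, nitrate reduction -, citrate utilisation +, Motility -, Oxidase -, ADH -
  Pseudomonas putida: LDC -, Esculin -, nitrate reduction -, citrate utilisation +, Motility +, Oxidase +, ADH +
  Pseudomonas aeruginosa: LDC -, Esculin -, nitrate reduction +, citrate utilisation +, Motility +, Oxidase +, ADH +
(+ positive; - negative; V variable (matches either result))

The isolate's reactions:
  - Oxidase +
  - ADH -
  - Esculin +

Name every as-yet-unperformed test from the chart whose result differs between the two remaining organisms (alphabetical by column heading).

citrate utilisation, LDC, Motility

Esculin +: excludes 6 organisms — 3 left.
Oxidase +: excludes Stenotrophomonas maltophilia — 2 left.
ADH -: all 2 remaining candidates are consistent.
Two candidates remain: Burkholderia cepacia and Elizabethkingia meningoseptica.
  LDC: Burkholderia cepacia +, Elizabethkingia meningoseptica - — discriminates.
  nitrate reduction: V vs - — variable for at least one, does not separate.
  citrate utilisation: Burkholderia cepacia +, Elizabethkingia meningoseptica - — discriminates.
  Motility: Burkholderia cepacia +, Elizabethkingia meningoseptica - — discriminates.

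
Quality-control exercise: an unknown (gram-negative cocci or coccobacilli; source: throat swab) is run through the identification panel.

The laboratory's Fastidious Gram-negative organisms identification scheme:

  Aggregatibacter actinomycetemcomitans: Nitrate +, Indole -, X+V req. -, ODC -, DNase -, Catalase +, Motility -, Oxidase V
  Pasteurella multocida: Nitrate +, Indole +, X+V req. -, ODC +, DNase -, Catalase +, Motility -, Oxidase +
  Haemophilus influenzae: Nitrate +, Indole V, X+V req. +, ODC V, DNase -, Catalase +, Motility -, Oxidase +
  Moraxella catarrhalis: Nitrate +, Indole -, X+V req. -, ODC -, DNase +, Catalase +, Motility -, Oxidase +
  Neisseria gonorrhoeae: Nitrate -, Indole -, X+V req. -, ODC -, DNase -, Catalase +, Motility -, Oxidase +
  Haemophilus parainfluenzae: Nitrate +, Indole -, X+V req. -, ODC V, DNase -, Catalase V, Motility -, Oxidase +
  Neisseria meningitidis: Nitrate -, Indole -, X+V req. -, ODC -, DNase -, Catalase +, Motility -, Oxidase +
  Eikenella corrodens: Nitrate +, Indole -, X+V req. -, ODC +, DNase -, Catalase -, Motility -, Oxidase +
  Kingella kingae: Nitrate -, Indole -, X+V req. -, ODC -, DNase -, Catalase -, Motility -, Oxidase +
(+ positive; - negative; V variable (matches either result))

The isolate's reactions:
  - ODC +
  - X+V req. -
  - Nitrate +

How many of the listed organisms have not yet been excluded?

3

X+V req. -: excludes Haemophilus influenzae — 8 left.
Nitrate +: excludes Neisseria gonorrhoeae, Neisseria meningitidis, Kingella kingae — 5 left.
ODC +: excludes Aggregatibacter actinomycetemcomitans, Moraxella catarrhalis — 3 left.
Still consistent: Eikenella corrodens, Haemophilus parainfluenzae, Pasteurella multocida.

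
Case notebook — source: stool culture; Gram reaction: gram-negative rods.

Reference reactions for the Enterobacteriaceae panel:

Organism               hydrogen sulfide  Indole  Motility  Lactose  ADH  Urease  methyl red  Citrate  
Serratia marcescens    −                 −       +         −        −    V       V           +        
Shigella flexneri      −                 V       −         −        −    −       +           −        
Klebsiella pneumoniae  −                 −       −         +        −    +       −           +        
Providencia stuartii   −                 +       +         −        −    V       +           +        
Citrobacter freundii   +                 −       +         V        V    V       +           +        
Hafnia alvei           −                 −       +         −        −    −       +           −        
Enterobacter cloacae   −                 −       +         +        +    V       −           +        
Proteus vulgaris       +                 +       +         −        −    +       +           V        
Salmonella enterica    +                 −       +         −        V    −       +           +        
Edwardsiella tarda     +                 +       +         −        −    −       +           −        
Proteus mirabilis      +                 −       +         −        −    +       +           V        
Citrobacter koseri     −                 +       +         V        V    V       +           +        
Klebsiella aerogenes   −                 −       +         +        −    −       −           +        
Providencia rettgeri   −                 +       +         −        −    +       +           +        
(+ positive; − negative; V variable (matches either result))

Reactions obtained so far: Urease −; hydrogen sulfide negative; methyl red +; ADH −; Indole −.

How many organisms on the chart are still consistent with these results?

ADH −: excludes Enterobacter cloacae — 13 left.
Indole −: excludes 5 organisms — 8 left.
hydrogen sulfide −: excludes Citrobacter freundii, Salmonella enterica, Proteus mirabilis — 5 left.
Urease −: excludes Klebsiella pneumoniae — 4 left.
methyl red +: excludes Klebsiella aerogenes — 3 left.
Still consistent: Hafnia alvei, Serratia marcescens, Shigella flexneri.

3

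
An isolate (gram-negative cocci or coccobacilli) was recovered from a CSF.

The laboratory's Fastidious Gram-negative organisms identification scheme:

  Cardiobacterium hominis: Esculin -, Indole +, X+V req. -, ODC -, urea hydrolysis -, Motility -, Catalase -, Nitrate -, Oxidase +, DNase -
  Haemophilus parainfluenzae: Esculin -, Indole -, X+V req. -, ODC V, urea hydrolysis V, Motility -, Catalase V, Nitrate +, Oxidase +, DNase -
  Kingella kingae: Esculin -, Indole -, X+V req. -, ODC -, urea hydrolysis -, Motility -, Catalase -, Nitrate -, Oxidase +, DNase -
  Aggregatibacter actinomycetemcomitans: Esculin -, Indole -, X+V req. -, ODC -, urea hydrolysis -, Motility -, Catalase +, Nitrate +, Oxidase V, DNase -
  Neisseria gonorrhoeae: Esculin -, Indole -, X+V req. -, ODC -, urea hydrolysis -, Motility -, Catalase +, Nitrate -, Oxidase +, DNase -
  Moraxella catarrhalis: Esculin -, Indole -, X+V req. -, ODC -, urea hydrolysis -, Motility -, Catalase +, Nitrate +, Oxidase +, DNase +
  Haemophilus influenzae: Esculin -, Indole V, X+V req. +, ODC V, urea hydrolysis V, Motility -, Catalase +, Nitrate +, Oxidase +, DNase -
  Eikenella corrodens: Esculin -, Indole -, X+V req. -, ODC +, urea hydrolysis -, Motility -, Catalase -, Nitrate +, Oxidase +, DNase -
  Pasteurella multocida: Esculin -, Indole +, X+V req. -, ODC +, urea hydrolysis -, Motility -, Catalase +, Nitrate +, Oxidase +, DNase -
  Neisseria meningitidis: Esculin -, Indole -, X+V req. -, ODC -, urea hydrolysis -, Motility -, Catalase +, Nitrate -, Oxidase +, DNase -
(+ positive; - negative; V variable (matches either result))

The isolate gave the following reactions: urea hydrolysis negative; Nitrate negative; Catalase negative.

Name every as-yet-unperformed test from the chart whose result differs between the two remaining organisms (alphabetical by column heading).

Indole

Nitrate -: excludes 6 organisms — 4 left.
Catalase -: excludes Neisseria gonorrhoeae, Neisseria meningitidis — 2 left.
urea hydrolysis -: all 2 remaining candidates are consistent.
Two candidates remain: Cardiobacterium hominis and Kingella kingae.
  Esculin: - vs - — same for both, does not separate.
  Indole: Cardiobacterium hominis +, Kingella kingae - — discriminates.
  X+V req.: - vs - — same for both, does not separate.
  ODC: - vs - — same for both, does not separate.
  Motility: - vs - — same for both, does not separate.
  Oxidase: + vs + — same for both, does not separate.
  DNase: - vs - — same for both, does not separate.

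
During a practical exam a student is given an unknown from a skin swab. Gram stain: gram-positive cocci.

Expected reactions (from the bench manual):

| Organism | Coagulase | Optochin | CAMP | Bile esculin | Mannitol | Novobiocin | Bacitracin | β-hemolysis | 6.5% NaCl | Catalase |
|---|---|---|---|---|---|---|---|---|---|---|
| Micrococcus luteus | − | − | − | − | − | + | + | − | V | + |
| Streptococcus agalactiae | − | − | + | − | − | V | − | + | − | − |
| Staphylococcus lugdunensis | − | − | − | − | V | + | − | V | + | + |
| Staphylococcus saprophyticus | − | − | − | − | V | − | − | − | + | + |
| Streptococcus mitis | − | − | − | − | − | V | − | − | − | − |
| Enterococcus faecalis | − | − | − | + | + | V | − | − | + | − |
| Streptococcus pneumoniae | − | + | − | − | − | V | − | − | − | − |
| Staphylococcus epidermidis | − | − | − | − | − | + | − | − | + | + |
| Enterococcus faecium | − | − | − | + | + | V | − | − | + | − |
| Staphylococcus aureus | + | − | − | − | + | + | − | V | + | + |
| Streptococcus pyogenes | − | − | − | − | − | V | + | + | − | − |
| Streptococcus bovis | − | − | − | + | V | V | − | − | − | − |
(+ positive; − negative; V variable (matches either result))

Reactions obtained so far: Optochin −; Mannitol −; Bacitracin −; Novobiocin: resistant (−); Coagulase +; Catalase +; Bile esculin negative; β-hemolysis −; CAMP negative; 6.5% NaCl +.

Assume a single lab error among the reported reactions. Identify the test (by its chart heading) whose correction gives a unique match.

Coagulase

As reported, no row in the chart matches all 10 reactions.
Reversing Bile esculin → still no organism matches.
Reversing 6.5% NaCl → still no organism matches.
Reversing β-hemolysis → still no organism matches.
Reversing CAMP → still no organism matches.
Reversing Catalase → still no organism matches.
Reversing Bacitracin → still no organism matches.
Reversing Mannitol → still no organism matches.
Reversing Novobiocin → still no organism matches.
Reversing Coagulase (to −) → unique match: Staphylococcus saprophyticus.
Reversing Optochin → still no organism matches.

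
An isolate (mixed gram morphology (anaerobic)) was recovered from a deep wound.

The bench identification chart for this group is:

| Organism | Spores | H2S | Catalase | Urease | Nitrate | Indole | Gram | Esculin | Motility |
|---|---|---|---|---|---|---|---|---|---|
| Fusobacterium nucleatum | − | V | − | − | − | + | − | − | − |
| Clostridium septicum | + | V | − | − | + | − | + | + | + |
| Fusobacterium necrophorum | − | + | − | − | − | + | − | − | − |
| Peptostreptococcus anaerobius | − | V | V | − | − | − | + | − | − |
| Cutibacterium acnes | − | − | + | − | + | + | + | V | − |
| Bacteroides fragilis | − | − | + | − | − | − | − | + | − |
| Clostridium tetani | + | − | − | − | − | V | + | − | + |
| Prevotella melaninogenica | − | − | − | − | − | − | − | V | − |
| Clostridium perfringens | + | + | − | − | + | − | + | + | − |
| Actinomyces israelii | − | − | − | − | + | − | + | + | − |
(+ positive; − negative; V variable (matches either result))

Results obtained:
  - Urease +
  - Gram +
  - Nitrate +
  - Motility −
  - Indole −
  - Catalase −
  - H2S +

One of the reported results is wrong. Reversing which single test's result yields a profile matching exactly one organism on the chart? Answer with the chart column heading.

As reported, no row in the chart matches all 7 reactions.
Reversing Indole → still no organism matches.
Reversing Gram → still no organism matches.
Reversing Motility → still no organism matches.
Reversing H2S → still no organism matches.
Reversing Nitrate → still no organism matches.
Reversing Urease (to −) → unique match: Clostridium perfringens.
Reversing Catalase → still no organism matches.

Urease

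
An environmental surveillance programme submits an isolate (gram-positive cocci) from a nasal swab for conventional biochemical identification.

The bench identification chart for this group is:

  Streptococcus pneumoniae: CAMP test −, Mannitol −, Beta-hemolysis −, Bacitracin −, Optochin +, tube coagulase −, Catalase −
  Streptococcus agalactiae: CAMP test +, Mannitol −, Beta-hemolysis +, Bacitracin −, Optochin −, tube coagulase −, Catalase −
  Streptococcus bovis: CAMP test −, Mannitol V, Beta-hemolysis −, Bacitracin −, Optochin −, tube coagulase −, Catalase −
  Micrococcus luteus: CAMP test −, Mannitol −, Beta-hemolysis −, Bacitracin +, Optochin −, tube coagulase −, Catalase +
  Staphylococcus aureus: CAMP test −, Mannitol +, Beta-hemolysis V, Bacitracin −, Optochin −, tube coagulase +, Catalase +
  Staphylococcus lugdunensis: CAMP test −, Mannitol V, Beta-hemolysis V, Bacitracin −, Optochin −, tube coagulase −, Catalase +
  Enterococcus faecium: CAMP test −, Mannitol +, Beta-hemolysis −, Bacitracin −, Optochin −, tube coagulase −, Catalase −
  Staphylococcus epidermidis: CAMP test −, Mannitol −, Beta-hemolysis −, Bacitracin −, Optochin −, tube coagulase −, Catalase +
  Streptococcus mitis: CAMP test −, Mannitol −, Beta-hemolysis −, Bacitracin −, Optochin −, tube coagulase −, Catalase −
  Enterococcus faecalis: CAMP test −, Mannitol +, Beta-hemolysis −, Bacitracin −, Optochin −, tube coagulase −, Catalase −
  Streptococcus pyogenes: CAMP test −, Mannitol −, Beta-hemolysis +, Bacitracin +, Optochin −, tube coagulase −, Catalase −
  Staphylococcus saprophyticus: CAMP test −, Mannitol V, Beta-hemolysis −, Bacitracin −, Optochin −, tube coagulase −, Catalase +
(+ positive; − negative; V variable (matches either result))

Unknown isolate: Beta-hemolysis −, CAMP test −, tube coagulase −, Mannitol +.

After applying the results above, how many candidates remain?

5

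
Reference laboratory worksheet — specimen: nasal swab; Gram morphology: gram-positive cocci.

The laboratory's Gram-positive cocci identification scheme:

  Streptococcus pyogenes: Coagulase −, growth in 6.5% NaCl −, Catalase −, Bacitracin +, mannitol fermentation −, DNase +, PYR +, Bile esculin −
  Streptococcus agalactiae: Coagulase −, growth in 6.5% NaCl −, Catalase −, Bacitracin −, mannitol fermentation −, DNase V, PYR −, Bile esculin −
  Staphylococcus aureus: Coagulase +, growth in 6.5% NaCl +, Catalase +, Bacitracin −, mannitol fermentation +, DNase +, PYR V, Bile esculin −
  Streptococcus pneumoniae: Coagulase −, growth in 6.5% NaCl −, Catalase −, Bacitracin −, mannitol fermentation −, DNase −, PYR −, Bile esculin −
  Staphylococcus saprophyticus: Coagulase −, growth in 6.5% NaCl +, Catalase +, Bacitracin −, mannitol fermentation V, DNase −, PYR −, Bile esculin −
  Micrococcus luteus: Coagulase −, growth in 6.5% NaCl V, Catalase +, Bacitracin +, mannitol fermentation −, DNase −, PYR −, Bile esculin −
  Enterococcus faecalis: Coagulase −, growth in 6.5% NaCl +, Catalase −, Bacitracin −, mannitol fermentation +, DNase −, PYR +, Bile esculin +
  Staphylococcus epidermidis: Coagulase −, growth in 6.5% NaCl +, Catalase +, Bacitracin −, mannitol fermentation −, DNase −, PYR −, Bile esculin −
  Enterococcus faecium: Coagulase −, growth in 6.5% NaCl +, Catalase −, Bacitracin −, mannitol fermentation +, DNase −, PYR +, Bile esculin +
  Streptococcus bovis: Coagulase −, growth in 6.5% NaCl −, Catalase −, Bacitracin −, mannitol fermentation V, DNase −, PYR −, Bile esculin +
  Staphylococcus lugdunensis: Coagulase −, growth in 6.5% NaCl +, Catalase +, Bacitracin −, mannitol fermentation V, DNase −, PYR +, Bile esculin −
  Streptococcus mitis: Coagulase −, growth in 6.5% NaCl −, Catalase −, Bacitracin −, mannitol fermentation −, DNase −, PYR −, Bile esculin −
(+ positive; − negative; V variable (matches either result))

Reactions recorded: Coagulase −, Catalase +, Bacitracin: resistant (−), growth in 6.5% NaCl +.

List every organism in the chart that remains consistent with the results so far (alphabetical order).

Staphylococcus epidermidis, Staphylococcus lugdunensis, Staphylococcus saprophyticus

Catalase +: excludes 7 organisms — 5 left.
growth in 6.5% NaCl +: all 5 remaining candidates are consistent.
Coagulase −: excludes Staphylococcus aureus — 4 left.
Bacitracin −: excludes Micrococcus luteus — 3 left.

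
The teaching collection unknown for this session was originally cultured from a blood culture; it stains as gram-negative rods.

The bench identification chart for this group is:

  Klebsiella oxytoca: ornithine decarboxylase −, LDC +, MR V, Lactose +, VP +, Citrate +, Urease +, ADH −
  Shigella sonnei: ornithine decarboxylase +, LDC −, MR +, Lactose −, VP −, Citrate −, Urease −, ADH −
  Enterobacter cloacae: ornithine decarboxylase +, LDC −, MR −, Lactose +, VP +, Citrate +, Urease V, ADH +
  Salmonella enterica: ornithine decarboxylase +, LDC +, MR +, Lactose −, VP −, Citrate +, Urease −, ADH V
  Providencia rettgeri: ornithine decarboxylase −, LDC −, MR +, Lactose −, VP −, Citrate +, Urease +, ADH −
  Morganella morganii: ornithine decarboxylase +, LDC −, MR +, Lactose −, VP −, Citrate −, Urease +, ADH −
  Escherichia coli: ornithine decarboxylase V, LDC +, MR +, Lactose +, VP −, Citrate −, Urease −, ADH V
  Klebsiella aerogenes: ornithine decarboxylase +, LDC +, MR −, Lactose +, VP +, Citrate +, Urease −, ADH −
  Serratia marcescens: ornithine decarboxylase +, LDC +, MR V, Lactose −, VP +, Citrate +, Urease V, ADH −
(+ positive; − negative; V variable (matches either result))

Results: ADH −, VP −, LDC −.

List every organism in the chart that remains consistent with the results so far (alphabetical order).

Morganella morganii, Providencia rettgeri, Shigella sonnei

VP −: excludes Klebsiella oxytoca, Enterobacter cloacae, Klebsiella aerogenes, Serratia marcescens — 5 left.
ADH −: all 5 remaining candidates are consistent.
LDC −: excludes Salmonella enterica, Escherichia coli — 3 left.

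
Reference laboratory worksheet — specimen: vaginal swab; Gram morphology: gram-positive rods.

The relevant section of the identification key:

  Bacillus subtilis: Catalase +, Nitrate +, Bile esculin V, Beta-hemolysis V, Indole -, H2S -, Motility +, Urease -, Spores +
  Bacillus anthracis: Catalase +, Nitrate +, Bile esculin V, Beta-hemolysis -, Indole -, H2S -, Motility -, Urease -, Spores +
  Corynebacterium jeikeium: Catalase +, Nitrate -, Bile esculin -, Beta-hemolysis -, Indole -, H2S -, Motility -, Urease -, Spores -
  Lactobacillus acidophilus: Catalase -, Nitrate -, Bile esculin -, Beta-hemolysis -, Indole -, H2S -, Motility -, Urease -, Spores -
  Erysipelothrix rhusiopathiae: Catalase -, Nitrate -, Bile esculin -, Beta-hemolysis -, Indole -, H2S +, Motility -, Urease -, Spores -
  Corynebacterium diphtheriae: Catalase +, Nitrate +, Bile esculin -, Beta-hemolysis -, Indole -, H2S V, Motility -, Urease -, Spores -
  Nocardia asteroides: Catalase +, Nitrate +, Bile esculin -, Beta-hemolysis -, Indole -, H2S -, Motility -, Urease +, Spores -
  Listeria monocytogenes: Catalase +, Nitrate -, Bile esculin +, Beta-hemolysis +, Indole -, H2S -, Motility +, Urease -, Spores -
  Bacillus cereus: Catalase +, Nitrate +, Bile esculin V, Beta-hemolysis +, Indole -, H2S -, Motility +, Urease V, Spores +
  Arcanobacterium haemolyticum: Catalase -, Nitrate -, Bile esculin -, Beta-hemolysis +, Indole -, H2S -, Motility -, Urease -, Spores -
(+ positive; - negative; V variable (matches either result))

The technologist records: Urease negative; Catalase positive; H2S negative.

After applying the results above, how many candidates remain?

H2S -: excludes Erysipelothrix rhusiopathiae — 9 left.
Urease -: excludes Nocardia asteroides — 8 left.
Catalase +: excludes Lactobacillus acidophilus, Arcanobacterium haemolyticum — 6 left.
Still consistent: Bacillus anthracis, Bacillus cereus, Bacillus subtilis, Corynebacterium diphtheriae, Corynebacterium jeikeium, Listeria monocytogenes.

6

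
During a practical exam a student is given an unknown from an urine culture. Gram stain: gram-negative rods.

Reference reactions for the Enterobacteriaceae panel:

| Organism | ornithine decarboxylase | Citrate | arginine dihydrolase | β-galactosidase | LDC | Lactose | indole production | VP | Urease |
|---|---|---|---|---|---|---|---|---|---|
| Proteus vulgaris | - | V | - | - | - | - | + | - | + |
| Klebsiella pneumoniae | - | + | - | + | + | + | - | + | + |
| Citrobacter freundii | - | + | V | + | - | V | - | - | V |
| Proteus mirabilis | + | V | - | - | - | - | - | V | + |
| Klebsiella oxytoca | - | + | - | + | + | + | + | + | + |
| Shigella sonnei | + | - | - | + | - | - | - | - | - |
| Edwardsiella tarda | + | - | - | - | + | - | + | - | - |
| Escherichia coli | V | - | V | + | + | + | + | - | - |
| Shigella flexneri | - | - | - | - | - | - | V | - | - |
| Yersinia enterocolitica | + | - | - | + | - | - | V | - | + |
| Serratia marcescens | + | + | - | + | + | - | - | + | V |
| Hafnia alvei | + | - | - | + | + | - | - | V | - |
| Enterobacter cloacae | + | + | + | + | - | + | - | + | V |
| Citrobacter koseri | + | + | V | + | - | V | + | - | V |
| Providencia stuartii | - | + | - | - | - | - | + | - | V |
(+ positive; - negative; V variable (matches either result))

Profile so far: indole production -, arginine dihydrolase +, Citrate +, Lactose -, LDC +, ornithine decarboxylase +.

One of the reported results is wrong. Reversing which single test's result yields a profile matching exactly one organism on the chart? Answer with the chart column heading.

arginine dihydrolase

As reported, no row in the chart matches all 6 reactions.
Reversing Lactose → still no organism matches.
Reversing indole production → still no organism matches.
Reversing ornithine decarboxylase → still no organism matches.
Reversing Citrate → still no organism matches.
Reversing LDC → still no organism matches.
Reversing arginine dihydrolase (to -) → unique match: Serratia marcescens.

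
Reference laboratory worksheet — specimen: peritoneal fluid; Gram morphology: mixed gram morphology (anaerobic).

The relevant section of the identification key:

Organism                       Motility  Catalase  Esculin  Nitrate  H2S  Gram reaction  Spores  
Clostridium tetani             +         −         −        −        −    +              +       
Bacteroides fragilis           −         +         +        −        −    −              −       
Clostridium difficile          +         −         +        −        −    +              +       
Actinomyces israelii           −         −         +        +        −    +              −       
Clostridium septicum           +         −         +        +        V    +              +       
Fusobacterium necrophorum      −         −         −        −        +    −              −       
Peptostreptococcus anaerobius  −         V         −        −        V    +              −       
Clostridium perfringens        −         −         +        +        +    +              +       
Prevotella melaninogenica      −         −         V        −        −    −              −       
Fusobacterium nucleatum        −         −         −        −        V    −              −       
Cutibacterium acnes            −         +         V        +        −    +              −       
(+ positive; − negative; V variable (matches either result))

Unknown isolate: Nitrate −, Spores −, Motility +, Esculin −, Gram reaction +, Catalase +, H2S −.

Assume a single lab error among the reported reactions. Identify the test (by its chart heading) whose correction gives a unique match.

Motility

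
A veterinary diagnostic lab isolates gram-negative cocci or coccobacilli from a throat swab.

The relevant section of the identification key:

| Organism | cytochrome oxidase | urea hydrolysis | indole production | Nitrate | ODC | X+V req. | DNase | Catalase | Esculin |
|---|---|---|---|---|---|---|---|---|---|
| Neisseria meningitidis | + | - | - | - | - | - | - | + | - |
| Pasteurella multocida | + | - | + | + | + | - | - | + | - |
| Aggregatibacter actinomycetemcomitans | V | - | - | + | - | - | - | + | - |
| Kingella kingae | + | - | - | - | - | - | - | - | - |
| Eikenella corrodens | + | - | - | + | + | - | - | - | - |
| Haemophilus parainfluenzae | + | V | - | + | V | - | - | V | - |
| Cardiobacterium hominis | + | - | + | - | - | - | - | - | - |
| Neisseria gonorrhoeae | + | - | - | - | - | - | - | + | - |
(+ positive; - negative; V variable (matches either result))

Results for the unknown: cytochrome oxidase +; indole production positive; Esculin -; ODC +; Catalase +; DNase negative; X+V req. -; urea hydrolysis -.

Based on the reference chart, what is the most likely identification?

Pasteurella multocida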